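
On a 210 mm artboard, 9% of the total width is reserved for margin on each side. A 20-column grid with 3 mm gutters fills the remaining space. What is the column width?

5.76 mm

Each margin = 9% of 210 = 18.9 mm; content = 210 − 2·18.9 = 172.2 mm.
20 columns + 19 gutters: 20c + 19·3 = 172.2.
20c = 172.2 − 57 = 115.2, so c = 5.76 mm.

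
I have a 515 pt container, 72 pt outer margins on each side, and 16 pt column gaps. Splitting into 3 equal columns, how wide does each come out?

113 pt

Subtract both margins: 515 − 2·72 = 371 pt.
Subtracting 2 column gaps of 16 leaves 339 for 3 columns, so c = 113 pt.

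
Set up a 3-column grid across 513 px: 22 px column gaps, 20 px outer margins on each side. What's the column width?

Take off 40 px of margins, leaving 473 px.
Subtracting 2 column gaps of 22 leaves 429 for 3 columns, so c = 143 px.

143 px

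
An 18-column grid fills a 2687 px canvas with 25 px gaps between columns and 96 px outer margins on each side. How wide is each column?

Subtract both margins: 2687 − 2·96 = 2495 px.
Subtracting 17 gaps of 25 leaves 2070 for 18 columns, so c = 115 px.

115 px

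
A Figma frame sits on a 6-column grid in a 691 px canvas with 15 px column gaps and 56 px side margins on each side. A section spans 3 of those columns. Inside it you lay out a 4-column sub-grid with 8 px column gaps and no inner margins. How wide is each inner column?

Take off 112 px of margins, leaving 579 px.
Subtracting 5 column gaps of 15 leaves 504 for 6 columns, so c = 84 px.
3 columns plus 2 column gaps: 252 + 30 = 282 px.
4 columns + 3 column gaps: 4d + 3·8 = 282.
4d = 282 − 24 = 258, so d = 64.5 px.

64.5 px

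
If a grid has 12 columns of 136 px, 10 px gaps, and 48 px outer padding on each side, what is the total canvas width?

Canvas = 2·48 + 12·136 + 11·10 = 96 + 1632 + 110 = 1838 px.

1838 px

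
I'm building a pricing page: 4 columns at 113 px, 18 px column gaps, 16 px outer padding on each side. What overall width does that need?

Total width: 2·16 + 4·113 + 3·18 = 538 px.

538 px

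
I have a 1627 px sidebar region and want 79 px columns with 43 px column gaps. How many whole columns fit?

13 columns

13 columns: 13·79 + 12·43 = 1543 px ≤ 1627.
14 columns: 1665 px > 1627. So 13.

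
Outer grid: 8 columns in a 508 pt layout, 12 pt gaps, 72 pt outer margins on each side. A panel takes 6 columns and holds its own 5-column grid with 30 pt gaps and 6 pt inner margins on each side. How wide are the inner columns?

27.6 pt

Subtract both margins: 508 − 2·72 = 364 pt.
8 columns + 7 gaps: 8c + 7·12 = 364.
8c = 364 − 84 = 280, so c = 35 pt.
6-column span = 6·35 + 5·12 = 270 pt.
Inner content = 270 − 2·6 = 258 pt.
5 columns + 4 gaps: 5d + 4·30 = 258.
5d = 258 − 120 = 138, so d = 27.6 pt.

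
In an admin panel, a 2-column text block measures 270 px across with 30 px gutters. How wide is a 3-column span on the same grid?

420 px

2c + 1·30 = 270 → 2c = 240 → c = 120 px.
Span of 3: 3·120 + 2·30 = 360 + 60 = 420 px.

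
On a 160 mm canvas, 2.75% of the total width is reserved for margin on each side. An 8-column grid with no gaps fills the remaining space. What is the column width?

Each margin = 2.75% of 160 = 4.4 mm; content = 160 − 2·4.4 = 151.2 mm.
With no gaps, each column is 151.2/8 = 18.9 mm.

18.9 mm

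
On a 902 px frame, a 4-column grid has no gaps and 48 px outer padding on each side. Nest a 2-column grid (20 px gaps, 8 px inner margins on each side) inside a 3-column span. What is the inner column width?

284.25 px

Subtract both margins: 902 − 2·48 = 806 px.
806 / 4 = 201.5 px per column.
With no gaps, 3 columns span 3·201.5 = 604.5 px.
Inner content = 604.5 − 2·8 = 588.5 px.
2d + 1·20 = 588.5 → 2d = 568.5 → d = 284.25 px.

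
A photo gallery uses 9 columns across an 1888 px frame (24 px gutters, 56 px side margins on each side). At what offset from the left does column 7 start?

Inside the margins: 1888 − 112 = 1776 px.
9c + 8·24 = 1776 → 9c = 1584 → c = 176 px.
Each column+gutter stride is 200 px; 6 of them past the 56 px margin is 56 + 1200 = 1256 px.

1256 px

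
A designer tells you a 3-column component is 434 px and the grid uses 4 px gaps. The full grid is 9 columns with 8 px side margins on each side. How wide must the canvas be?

3 columns + 2 gaps: 3c + 2·4 = 434.
3c = 434 − 8 = 426, so c = 142 px.
Adding margins, columns and gutters: 16 + 1278 + 32 = 1326 px.

1326 px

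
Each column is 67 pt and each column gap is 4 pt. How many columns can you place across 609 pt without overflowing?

8 columns

Each extra column adds 67 + 4 = 71 pt.
(609 + 4) / 71 = 8.63, so 8 columns fit.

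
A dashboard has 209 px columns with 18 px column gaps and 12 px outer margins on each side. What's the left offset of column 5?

Each column+gutter stride is 227 px; 4 of them past the 12 px margin is 12 + 908 = 920 px.

920 px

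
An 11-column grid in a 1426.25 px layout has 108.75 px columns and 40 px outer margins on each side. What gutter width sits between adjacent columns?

15 px

Inside the margins: 1426.25 − 80 = 1346.25 px.
11 columns take 11·108.75 = 1196.25 px; remaining 150 splits into 10 gutters.
g = 150 / 10 = 15 px.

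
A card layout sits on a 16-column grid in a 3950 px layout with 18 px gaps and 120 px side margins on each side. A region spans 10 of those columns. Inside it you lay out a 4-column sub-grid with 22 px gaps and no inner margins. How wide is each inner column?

561.5 px

Inside the margins: 3950 − 240 = 3710 px.
16 columns + 15 gaps: 16c + 15·18 = 3710.
16c = 3710 − 270 = 3440, so c = 215 px.
10 columns plus 9 gaps: 2150 + 162 = 2312 px.
Subtracting 3 gaps of 22 leaves 2246 for 4 columns, so d = 561.5 px.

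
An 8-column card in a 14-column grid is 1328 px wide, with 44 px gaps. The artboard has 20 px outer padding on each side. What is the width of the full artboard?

8c + 7·44 = 1328 → 8c = 1020 → c = 127.5 px.
Adding margins, columns and gutters: 40 + 1785 + 572 = 2397 px.

2397 px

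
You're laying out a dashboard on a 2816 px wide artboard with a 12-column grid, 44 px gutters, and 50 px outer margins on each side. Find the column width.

186 px

Inside the margins: 2816 − 100 = 2716 px.
Subtracting 11 gutters of 44 leaves 2232 for 12 columns, so c = 186 px.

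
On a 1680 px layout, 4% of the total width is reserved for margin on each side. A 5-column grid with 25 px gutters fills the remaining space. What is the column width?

289.12 px

Margins: 4% × 1680 = 67.2 px each, so content = 1680 − 134.4 = 1545.6 px.
5 columns + 4 gutters: 5c + 4·25 = 1545.6.
5c = 1545.6 − 100 = 1445.6, so c = 289.12 px.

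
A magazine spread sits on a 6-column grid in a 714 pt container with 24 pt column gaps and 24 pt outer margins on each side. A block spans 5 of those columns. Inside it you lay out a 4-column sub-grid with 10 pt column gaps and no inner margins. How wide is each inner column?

Inside the margins: 714 − 48 = 666 pt.
666 − 5·24 = 546; ÷6 gives c = 91 pt.
5 columns plus 4 column gaps: 455 + 96 = 551 pt.
Subtracting 3 column gaps of 10 leaves 521 for 4 columns, so d = 130.25 pt.

130.25 pt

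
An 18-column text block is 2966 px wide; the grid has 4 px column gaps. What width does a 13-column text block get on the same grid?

18c + 17·4 = 2966 → 18c = 2898 → c = 161 px.
13-column span = 13·161 + 12·4 = 2141 px.

2141 px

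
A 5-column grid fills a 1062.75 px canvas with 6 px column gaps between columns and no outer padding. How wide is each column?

207.75 px

5 columns + 4 column gaps: 5c + 4·6 = 1062.75.
5c = 1062.75 − 24 = 1038.75, so c = 207.75 px.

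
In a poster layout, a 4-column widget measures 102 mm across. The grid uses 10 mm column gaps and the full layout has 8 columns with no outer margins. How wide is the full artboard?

214 mm

4 columns + 3 column gaps: 4c + 3·10 = 102.
4c = 102 − 30 = 72, so c = 18 mm.
Summing: 144 + 70 = 214 mm.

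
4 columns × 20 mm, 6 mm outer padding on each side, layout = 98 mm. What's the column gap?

Subtract both margins: 98 − 2·6 = 86 mm.
4·20 + 3g = 86 → 3g = 6 → g = 2 mm.

2 mm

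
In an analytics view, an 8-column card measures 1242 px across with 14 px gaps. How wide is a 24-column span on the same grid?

3754 px

Subtracting 7 gaps of 14 leaves 1144 for 8 columns, so c = 143 px.
24 columns plus 23 gaps: 3432 + 322 = 3754 px.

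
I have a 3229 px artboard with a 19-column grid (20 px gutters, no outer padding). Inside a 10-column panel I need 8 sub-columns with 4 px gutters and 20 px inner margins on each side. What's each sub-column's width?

3229 − 18·20 = 2869; ÷19 gives c = 151 px.
10-column span = 10·151 + 9·20 = 1690 px.
Inner content = 1690 − 2·20 = 1650 px.
8d + 7·4 = 1650 → 8d = 1622 → d = 202.75 px.

202.75 px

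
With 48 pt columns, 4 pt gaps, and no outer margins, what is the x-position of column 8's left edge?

364 pt

Before column 8: 7 columns + 7 gaps.
Offset = 7·(48 + 4) = 7·52 = 364 pt.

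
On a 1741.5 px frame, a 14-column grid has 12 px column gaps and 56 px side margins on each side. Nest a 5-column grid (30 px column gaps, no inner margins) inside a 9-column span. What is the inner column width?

Subtract both margins: 1741.5 − 2·56 = 1629.5 px.
1629.5 − 13·12 = 1473.5; ÷14 gives c = 105.25 px.
Span of 9: 9·105.25 + 8·12 = 947.25 + 96 = 1043.25 px.
5 columns + 4 column gaps: 5d + 4·30 = 1043.25.
5d = 1043.25 − 120 = 923.25, so d = 184.65 px.

184.65 px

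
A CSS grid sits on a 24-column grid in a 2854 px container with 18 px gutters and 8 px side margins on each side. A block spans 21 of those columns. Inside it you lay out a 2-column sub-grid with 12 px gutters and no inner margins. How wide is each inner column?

1234.5 px

Subtract both margins: 2854 − 2·8 = 2838 px.
24c + 23·18 = 2838 → 24c = 2424 → c = 101 px.
Span of 21: 21·101 + 20·18 = 2121 + 360 = 2481 px.
2481 − 1·12 = 2469; ÷2 gives d = 1234.5 px.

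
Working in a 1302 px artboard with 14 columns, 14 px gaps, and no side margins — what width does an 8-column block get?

738 px

14c + 13·14 = 1302 → 14c = 1120 → c = 80 px.
8-column span = 8·80 + 7·14 = 738 px.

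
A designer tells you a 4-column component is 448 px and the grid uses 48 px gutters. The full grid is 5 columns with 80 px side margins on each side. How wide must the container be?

732 px

4 columns + 3 gutters: 4c + 3·48 = 448.
4c = 448 − 144 = 304, so c = 76 px.
Container = 2·80 + 5·76 + 4·48 = 160 + 380 + 192 = 732 px.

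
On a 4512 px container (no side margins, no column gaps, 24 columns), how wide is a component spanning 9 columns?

1692 px

4512 / 24 = 188 px per column.
9-column span = 9·188 = 1692 px.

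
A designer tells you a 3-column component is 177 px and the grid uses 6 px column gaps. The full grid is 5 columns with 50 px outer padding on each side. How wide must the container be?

Subtracting 2 column gaps of 6 leaves 165 for 3 columns, so c = 55 px.
Adding margins, columns and gutters: 100 + 275 + 24 = 399 px.

399 px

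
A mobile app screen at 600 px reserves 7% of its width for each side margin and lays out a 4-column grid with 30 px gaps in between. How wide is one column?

106.5 px

600 × (1 − 2·7%) = 600 × 86% = 516 px for the columns.
4 columns + 3 gaps: 4c + 3·30 = 516.
4c = 516 − 90 = 426, so c = 106.5 px.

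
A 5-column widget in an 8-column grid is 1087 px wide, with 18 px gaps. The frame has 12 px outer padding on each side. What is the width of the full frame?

1774 px

1087 − 4·18 = 1015; ÷5 gives c = 203 px.
Adding margins, columns and gutters: 24 + 1624 + 126 = 1774 px.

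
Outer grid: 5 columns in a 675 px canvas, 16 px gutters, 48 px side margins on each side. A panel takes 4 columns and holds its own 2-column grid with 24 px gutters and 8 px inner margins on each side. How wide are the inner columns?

Take off 96 px of margins, leaving 579 px.
579 − 4·16 = 515; ÷5 gives c = 103 px.
4 columns plus 3 gutters: 412 + 48 = 460 px.
Inner content = 460 − 2·8 = 444 px.
2d + 1·24 = 444 → 2d = 420 → d = 210 px.

210 px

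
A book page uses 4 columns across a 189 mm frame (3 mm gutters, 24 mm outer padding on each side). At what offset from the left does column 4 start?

Inside the margins: 189 − 48 = 141 mm.
141 − 3·3 = 132; ÷4 gives c = 33 mm.
Column 4 starts at margin + 3·(column + gutter) = 24 + 3·36 = 132 mm.

132 mm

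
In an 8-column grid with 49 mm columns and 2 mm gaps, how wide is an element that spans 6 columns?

304 mm

Span of 6: 6·49 + 5·2 = 294 + 10 = 304 mm.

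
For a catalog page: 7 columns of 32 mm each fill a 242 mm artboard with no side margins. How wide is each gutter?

7·32 + 6g = 242 → 6g = 18 → g = 3 mm.

3 mm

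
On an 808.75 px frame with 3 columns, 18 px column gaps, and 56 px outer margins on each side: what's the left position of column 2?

Take off 112 px of margins, leaving 696.75 px.
3c + 2·18 = 696.75 → 3c = 660.75 → c = 220.25 px.
Column 2 starts at margin + 1·(column + gutter) = 56 + 1·238.25 = 294.25 px.

294.25 px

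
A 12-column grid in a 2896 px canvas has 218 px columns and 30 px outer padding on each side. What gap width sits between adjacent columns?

Inside the margins: 2896 − 60 = 2836 px.
12·218 + 11g = 2836 → 11g = 220 → g = 20 px.

20 px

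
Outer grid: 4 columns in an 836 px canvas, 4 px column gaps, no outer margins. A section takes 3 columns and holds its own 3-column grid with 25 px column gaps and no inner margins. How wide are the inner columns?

4 columns + 3 column gaps: 4c + 3·4 = 836.
4c = 836 − 12 = 824, so c = 206 px.
3-column span = 3·206 + 2·4 = 626 px.
3d + 2·25 = 626 → 3d = 576 → d = 192 px.

192 px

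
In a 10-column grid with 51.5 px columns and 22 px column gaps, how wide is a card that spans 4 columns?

272 px

4-column span = 4·51.5 + 3·22 = 272 px.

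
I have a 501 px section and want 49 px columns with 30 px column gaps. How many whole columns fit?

Each extra column adds 49 + 30 = 79 px.
(501 + 30) / 79 = 6.72, so 6 columns fit.

6 columns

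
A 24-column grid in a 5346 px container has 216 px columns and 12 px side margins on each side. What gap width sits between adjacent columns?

Take off 24 px of margins, leaving 5322 px.
24·216 + 23g = 5322 → 23g = 138 → g = 6 px.

6 px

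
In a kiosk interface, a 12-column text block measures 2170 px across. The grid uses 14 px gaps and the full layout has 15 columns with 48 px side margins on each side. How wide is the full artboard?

2812 px

12c + 11·14 = 2170 → 12c = 2016 → c = 168 px.
Total width: 2·48 + 15·168 + 14·14 = 2812 px.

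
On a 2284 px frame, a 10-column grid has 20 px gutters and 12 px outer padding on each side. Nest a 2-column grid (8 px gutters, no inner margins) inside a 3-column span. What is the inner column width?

328 px

Inside the margins: 2284 − 24 = 2260 px.
Subtracting 9 gutters of 20 leaves 2080 for 10 columns, so c = 208 px.
3 columns plus 2 gutters: 624 + 40 = 664 px.
Subtracting 1 gutter of 8 leaves 656 for 2 columns, so d = 328 px.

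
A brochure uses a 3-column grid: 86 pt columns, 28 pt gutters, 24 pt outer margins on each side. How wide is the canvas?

362 pt

Adding margins, columns and gutters: 48 + 258 + 56 = 362 pt.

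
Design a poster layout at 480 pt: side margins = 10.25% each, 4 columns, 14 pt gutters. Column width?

480 × (1 − 2·10.25%) = 480 × 79.5% = 381.6 pt for the columns.
Subtracting 3 gutters of 14 leaves 339.6 for 4 columns, so c = 84.9 pt.

84.9 pt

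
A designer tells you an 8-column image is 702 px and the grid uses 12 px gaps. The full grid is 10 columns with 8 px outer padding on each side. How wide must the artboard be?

896.5 px

8 columns + 7 gaps: 8c + 7·12 = 702.
8c = 702 − 84 = 618, so c = 77.25 px.
Adding margins, columns and gutters: 16 + 772.5 + 108 = 896.5 px.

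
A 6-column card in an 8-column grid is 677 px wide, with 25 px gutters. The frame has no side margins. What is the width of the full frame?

677 − 5·25 = 552; ÷6 gives c = 92 px.
Total width: 8·92 + 7·25 = 911 px.

911 px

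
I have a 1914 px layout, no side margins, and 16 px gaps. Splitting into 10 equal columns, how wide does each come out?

Subtracting 9 gaps of 16 leaves 1770 for 10 columns, so c = 177 px.

177 px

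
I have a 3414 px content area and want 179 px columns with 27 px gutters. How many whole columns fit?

k columns need k·179 + (k−1)·27 = k·206 − 27.
k·206 − 27 ≤ 3414 → k ≤ 3441 / 206 ≈ 16.70, so k = 16.

16 columns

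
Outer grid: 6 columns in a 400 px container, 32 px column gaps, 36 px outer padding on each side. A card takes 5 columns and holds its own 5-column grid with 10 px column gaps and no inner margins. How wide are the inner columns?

Outer content = 400 − 2·36 = 328 px.
6c + 5·32 = 328 → 6c = 168 → c = 28 px.
Span of 5: 5·28 + 4·32 = 140 + 128 = 268 px.
Subtracting 4 column gaps of 10 leaves 228 for 5 columns, so d = 45.6 px.

45.6 px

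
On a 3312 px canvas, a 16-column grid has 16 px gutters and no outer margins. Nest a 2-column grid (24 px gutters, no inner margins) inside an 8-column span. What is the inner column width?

16c + 15·16 = 3312 → 16c = 3072 → c = 192 px.
8 columns plus 7 gutters: 1536 + 112 = 1648 px.
Subtracting 1 gutter of 24 leaves 1624 for 2 columns, so d = 812 px.

812 px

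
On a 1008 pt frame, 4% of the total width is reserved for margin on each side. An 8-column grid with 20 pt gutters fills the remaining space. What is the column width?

98.42 pt

1008 × (1 − 2·4%) = 1008 × 92% = 927.36 pt for the columns.
8c + 7·20 = 927.36 → 8c = 787.36 → c = 98.42 pt.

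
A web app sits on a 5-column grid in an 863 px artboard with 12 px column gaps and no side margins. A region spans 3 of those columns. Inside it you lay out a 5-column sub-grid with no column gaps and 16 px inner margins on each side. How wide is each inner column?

96.2 px

5c + 4·12 = 863 → 5c = 815 → c = 163 px.
3 columns plus 2 column gaps: 489 + 24 = 513 px.
Inner content = 513 − 2·16 = 481 px.
5d = 481 → d = 96.2 px.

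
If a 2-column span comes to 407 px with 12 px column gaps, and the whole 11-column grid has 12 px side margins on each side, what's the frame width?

2316.5 px

Subtracting 1 column gap of 12 leaves 395 for 2 columns, so c = 197.5 px.
Frame = 2·12 + 11·197.5 + 10·12 = 24 + 2172.5 + 120 = 2316.5 px.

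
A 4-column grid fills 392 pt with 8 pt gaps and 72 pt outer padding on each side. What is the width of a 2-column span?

Take off 144 pt of margins, leaving 248 pt.
248 − 3·8 = 224; ÷4 gives c = 56 pt.
Span of 2: 2·56 + 1·8 = 112 + 8 = 120 pt.

120 pt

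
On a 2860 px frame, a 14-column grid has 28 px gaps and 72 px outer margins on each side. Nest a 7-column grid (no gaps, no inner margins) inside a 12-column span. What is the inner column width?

Inside the margins: 2860 − 144 = 2716 px.
14 columns + 13 gaps: 14c + 13·28 = 2716.
14c = 2716 − 364 = 2352, so c = 168 px.
12-column span = 12·168 + 11·28 = 2324 px.
2324 / 7 = 332 px per column.

332 px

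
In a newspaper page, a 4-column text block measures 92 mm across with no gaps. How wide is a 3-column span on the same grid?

69 mm

4c = 92 → c = 23 mm.
With no gaps, 3 columns span 3·23 = 69 mm.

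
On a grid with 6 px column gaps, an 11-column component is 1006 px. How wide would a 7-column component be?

638 px

11 columns + 10 column gaps: 11c + 10·6 = 1006.
11c = 1006 − 60 = 946, so c = 86 px.
Span of 7: 7·86 + 6·6 = 602 + 36 = 638 px.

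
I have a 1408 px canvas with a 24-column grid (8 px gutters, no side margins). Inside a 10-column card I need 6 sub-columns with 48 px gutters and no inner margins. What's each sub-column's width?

57 px

1408 − 23·8 = 1224; ÷24 gives c = 51 px.
10 columns plus 9 gutters: 510 + 72 = 582 px.
6 columns + 5 gutters: 6d + 5·48 = 582.
6d = 582 − 240 = 342, so d = 57 px.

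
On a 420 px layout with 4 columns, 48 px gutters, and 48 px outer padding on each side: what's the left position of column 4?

Content = 420 − 2·48 = 324 px.
324 − 3·48 = 180; ÷4 gives c = 45 px.
Before column 4: the margin + 3 columns + 3 gutters.
Offset = 48 + 3·(45 + 48) = 48 + 279 = 327 px.

327 px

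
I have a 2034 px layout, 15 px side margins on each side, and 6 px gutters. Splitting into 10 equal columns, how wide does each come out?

195 px

Subtract both margins: 2034 − 2·15 = 2004 px.
Subtracting 9 gutters of 6 leaves 1950 for 10 columns, so c = 195 px.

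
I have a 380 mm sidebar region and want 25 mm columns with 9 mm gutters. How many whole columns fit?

11 columns

k columns need k·25 + (k−1)·9 = k·34 − 9.
k·34 − 9 ≤ 380 → k ≤ 389 / 34 ≈ 11.44, so k = 11.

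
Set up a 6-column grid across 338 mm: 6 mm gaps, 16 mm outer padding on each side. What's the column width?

46 mm

Inside the margins: 338 − 32 = 306 mm.
Subtracting 5 gaps of 6 leaves 276 for 6 columns, so c = 46 mm.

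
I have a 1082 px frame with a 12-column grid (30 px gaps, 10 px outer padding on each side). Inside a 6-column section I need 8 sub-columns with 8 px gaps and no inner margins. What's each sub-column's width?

Inside the margins: 1082 − 20 = 1062 px.
1062 − 11·30 = 732; ÷12 gives c = 61 px.
6 columns plus 5 gaps: 366 + 150 = 516 px.
8 columns + 7 gaps: 8d + 7·8 = 516.
8d = 516 − 56 = 460, so d = 57.5 px.

57.5 px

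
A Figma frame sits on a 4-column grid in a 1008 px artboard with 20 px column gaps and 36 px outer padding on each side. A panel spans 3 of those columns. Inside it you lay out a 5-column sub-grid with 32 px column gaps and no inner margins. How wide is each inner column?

113.8 px

Inside the margins: 1008 − 72 = 936 px.
936 − 3·20 = 876; ÷4 gives c = 219 px.
3 columns plus 2 column gaps: 657 + 40 = 697 px.
5d + 4·32 = 697 → 5d = 569 → d = 113.8 px.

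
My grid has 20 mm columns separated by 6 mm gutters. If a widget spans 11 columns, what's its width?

11 columns plus 10 gutters: 220 + 60 = 280 mm.

280 mm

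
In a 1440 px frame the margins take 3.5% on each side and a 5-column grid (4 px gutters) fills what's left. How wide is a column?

Each margin = 3.5% of 1440 = 50.4 px; content = 1440 − 2·50.4 = 1339.2 px.
5c + 4·4 = 1339.2 → 5c = 1323.2 → c = 264.64 px.

264.64 px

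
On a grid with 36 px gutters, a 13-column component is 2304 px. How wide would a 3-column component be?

504 px

Subtracting 12 gutters of 36 leaves 1872 for 13 columns, so c = 144 px.
3-column span = 3·144 + 2·36 = 504 px.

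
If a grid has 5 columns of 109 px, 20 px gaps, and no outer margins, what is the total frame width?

625 px

Frame = 5·109 + 4·20 = 545 + 80 = 625 px.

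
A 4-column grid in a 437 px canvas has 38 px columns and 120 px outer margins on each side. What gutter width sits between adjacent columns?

15 px

Take off 240 px of margins, leaving 197 px.
Columns use 152 px, leaving 45 px across 3 gutters = 15 px each.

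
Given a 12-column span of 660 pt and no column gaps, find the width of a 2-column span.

12c = 660 → c = 55 pt.
2-column span = 2·55 = 110 pt.

110 pt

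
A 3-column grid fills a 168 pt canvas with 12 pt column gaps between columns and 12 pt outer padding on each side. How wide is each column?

Take off 24 pt of margins, leaving 144 pt.
144 − 2·12 = 120; ÷3 gives c = 40 pt.

40 pt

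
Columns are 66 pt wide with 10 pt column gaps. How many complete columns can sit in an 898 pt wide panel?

11 columns

k columns need k·66 + (k−1)·10 = k·76 − 10.
k·76 − 10 ≤ 898 → k ≤ 908 / 76 ≈ 11.95, so k = 11.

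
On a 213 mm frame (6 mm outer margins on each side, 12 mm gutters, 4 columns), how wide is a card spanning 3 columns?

Content width = 213 − 2·6 = 201 mm.
Subtracting 3 gutters of 12 leaves 165 for 4 columns, so c = 41.25 mm.
Span of 3: 3·41.25 + 2·12 = 123.75 + 24 = 147.75 mm.

147.75 mm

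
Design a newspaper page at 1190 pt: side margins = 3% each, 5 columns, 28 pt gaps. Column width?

201.32 pt

1190 × (1 − 2·3%) = 1190 × 94% = 1118.6 pt for the columns.
5c + 4·28 = 1118.6 → 5c = 1006.6 → c = 201.32 pt.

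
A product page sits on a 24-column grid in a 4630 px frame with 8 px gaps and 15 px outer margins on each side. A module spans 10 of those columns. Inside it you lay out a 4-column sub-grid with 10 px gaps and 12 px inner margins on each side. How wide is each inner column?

Inside the margins: 4630 − 30 = 4600 px.
24c + 23·8 = 4600 → 24c = 4416 → c = 184 px.
10-column span = 10·184 + 9·8 = 1912 px.
Inner content = 1912 − 2·12 = 1888 px.
4d + 3·10 = 1888 → 4d = 1858 → d = 464.5 px.

464.5 px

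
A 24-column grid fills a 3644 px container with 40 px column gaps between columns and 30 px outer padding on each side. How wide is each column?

111 px

Inside the margins: 3644 − 60 = 3584 px.
24c + 23·40 = 3584 → 24c = 2664 → c = 111 px.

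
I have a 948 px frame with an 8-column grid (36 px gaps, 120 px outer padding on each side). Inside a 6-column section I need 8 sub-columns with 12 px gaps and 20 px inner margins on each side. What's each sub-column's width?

Subtract both margins: 948 − 2·120 = 708 px.
708 − 7·36 = 456; ÷8 gives c = 57 px.
6 columns plus 5 gaps: 342 + 180 = 522 px.
Inner content = 522 − 2·20 = 482 px.
482 − 7·12 = 398; ÷8 gives d = 49.75 px.

49.75 px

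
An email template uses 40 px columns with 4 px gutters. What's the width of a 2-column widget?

84 px

2-column span = 2·40 + 1·4 = 84 px.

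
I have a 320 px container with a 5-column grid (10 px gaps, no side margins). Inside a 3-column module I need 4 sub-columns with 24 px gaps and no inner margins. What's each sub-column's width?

29 px

5c + 4·10 = 320 → 5c = 280 → c = 56 px.
Span of 3: 3·56 + 2·10 = 168 + 20 = 188 px.
188 − 3·24 = 116; ÷4 gives d = 29 px.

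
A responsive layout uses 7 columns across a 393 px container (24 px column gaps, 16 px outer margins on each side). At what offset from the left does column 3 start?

126 px

Content = 393 − 2·16 = 361 px.
7c + 6·24 = 361 → 7c = 217 → c = 31 px.
Before column 3: the margin + 2 columns + 2 column gaps.
Offset = 16 + 2·(31 + 24) = 16 + 110 = 126 px.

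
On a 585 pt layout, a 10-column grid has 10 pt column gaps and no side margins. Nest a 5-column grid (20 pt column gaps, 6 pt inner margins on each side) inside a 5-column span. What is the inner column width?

585 − 9·10 = 495; ÷10 gives c = 49.5 pt.
Span of 5: 5·49.5 + 4·10 = 247.5 + 40 = 287.5 pt.
Inner content = 287.5 − 2·6 = 275.5 pt.
5d + 4·20 = 275.5 → 5d = 195.5 → d = 39.1 pt.

39.1 pt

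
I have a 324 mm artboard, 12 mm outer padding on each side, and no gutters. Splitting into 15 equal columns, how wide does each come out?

20 mm

Inside the margins: 324 − 24 = 300 mm.
300 / 15 = 20 mm per column.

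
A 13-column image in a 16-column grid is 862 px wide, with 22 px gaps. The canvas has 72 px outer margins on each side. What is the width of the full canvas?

1210 px

Subtracting 12 gaps of 22 leaves 598 for 13 columns, so c = 46 px.
Total width: 2·72 + 16·46 + 15·22 = 1210 px.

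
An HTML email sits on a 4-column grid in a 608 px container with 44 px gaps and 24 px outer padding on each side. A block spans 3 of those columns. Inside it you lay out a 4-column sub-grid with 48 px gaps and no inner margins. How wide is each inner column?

66.25 px

Take off 48 px of margins, leaving 560 px.
560 − 3·44 = 428; ÷4 gives c = 107 px.
3-column span = 3·107 + 2·44 = 409 px.
4 columns + 3 gaps: 4d + 3·48 = 409.
4d = 409 − 144 = 265, so d = 66.25 px.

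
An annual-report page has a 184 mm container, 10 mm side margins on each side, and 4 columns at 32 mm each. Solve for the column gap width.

Subtract both margins: 184 − 2·10 = 164 mm.
Columns use 128 mm, leaving 36 mm across 3 column gaps = 12 mm each.

12 mm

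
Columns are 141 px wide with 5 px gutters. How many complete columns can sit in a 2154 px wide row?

14 columns: 14·141 + 13·5 = 2039 px ≤ 2154.
15 columns: 2185 px > 2154. So 14.

14 columns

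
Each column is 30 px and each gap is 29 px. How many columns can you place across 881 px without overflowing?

15 columns

15 columns: 15·30 + 14·29 = 856 px ≤ 881.
16 columns: 915 px > 881. So 15.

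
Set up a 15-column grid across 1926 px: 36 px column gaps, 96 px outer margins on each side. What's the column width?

82 px

Subtract both margins: 1926 − 2·96 = 1734 px.
Subtracting 14 column gaps of 36 leaves 1230 for 15 columns, so c = 82 px.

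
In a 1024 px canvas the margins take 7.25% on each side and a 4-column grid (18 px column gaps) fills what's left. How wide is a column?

205.38 px

Each margin = 7.25% of 1024 = 74.24 px; content = 1024 − 2·74.24 = 875.52 px.
Subtracting 3 column gaps of 18 leaves 821.52 for 4 columns, so c = 205.38 px.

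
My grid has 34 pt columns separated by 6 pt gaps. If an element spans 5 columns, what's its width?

194 pt

Span of 5: 5·34 + 4·6 = 170 + 24 = 194 pt.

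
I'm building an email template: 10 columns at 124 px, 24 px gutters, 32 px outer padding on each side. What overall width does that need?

Canvas = 2·32 + 10·124 + 9·24 = 64 + 1240 + 216 = 1520 px.

1520 px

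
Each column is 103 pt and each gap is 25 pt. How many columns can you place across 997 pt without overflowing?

7 columns

7 columns: 7·103 + 6·25 = 871 pt ≤ 997.
8 columns: 999 pt > 997. So 7.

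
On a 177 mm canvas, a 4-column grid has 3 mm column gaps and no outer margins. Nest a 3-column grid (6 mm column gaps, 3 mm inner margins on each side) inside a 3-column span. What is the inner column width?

Subtracting 3 column gaps of 3 leaves 168 for 4 columns, so c = 42 mm.
3 columns plus 2 column gaps: 126 + 6 = 132 mm.
Inner content = 132 − 2·3 = 126 mm.
3d + 2·6 = 126 → 3d = 114 → d = 38 mm.

38 mm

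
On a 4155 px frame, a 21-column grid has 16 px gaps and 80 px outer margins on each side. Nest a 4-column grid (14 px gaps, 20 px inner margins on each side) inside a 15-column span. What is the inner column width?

691.75 px

Take off 160 px of margins, leaving 3995 px.
3995 − 20·16 = 3675; ÷21 gives c = 175 px.
15-column span = 15·175 + 14·16 = 2849 px.
Inner content = 2849 − 2·20 = 2809 px.
4d + 3·14 = 2809 → 4d = 2767 → d = 691.75 px.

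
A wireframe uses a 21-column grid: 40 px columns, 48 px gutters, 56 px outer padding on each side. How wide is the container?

Total width: 2·56 + 21·40 + 20·48 = 1912 px.

1912 px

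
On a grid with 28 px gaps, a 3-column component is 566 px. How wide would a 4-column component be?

764 px

Subtracting 2 gaps of 28 leaves 510 for 3 columns, so c = 170 px.
4-column span = 4·170 + 3·28 = 764 px.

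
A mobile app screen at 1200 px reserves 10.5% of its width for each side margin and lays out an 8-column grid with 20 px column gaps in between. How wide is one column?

101 px

1200 × (1 − 2·10.5%) = 1200 × 79% = 948 px for the columns.
948 − 7·20 = 808; ÷8 gives c = 101 px.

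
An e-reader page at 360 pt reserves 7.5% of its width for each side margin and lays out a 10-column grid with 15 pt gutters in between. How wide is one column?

Margins: 7.5% × 360 = 27 pt each, so content = 360 − 54 = 306 pt.
306 − 9·15 = 171; ÷10 gives c = 17.1 pt.

17.1 pt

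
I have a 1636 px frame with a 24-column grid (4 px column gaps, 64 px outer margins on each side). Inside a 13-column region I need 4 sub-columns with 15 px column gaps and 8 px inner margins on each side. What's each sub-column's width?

188.5 px

Subtract both margins: 1636 − 2·64 = 1508 px.
Subtracting 23 column gaps of 4 leaves 1416 for 24 columns, so c = 59 px.
13-column span = 13·59 + 12·4 = 815 px.
Inner content = 815 − 2·8 = 799 px.
799 − 3·15 = 754; ÷4 gives d = 188.5 px.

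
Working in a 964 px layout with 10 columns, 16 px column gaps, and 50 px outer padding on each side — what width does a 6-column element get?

512 px

Content width = 964 − 2·50 = 864 px.
Subtracting 9 column gaps of 16 leaves 720 for 10 columns, so c = 72 px.
6-column span = 6·72 + 5·16 = 512 px.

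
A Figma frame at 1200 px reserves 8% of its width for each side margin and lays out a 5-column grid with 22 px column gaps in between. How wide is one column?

1200 × (1 − 2·8%) = 1200 × 84% = 1008 px for the columns.
5c + 4·22 = 1008 → 5c = 920 → c = 184 px.

184 px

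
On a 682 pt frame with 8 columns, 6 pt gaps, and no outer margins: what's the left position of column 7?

516 pt

8 columns + 7 gaps: 8c + 7·6 = 682.
8c = 682 − 42 = 640, so c = 80 pt.
Each column+gutter stride is 86 pt; with no margin, 6 of them is 516 pt.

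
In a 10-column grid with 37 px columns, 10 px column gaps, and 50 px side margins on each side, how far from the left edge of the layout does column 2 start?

97 px

Each column+gutter stride is 47 px; 1 of them past the 50 px margin is 50 + 47 = 97 px.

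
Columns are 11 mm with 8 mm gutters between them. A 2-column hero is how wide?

30 mm

Span of 2: 2·11 + 1·8 = 22 + 8 = 30 mm.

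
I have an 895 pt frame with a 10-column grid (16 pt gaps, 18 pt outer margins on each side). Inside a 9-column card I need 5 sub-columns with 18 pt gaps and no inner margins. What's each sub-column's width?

Take off 36 pt of margins, leaving 859 pt.
10c + 9·16 = 859 → 10c = 715 → c = 71.5 pt.
9-column span = 9·71.5 + 8·16 = 771.5 pt.
771.5 − 4·18 = 699.5; ÷5 gives d = 139.9 pt.

139.9 pt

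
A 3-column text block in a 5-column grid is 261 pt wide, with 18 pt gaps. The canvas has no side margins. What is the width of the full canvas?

3 columns + 2 gaps: 3c + 2·18 = 261.
3c = 261 − 36 = 225, so c = 75 pt.
Canvas = 5·75 + 4·18 = 375 + 72 = 447 pt.

447 pt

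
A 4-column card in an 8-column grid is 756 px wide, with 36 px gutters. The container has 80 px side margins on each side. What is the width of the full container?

1708 px

Subtracting 3 gutters of 36 leaves 648 for 4 columns, so c = 162 px.
Adding margins, columns and gutters: 160 + 1296 + 252 = 1708 px.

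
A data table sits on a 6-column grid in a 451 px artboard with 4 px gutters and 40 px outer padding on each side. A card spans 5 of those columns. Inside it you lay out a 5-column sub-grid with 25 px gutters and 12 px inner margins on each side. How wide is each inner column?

36.9 px

Inside the margins: 451 − 80 = 371 px.
Subtracting 5 gutters of 4 leaves 351 for 6 columns, so c = 58.5 px.
Span of 5: 5·58.5 + 4·4 = 292.5 + 16 = 308.5 px.
Inner content = 308.5 − 2·12 = 284.5 px.
Subtracting 4 gutters of 25 leaves 184.5 for 5 columns, so d = 36.9 px.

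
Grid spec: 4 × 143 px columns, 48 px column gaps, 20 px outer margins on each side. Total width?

Total width: 2·20 + 4·143 + 3·48 = 756 px.

756 px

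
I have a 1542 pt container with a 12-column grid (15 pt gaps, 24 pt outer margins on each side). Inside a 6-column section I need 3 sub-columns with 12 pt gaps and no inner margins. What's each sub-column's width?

238.5 pt

Inside the margins: 1542 − 48 = 1494 pt.
Subtracting 11 gaps of 15 leaves 1329 for 12 columns, so c = 110.75 pt.
6-column span = 6·110.75 + 5·15 = 739.5 pt.
3 columns + 2 gaps: 3d + 2·12 = 739.5.
3d = 739.5 − 24 = 715.5, so d = 238.5 pt.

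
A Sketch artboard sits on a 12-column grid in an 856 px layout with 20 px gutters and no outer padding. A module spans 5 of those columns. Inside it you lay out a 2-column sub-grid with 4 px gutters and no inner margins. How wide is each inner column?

12c + 11·20 = 856 → 12c = 636 → c = 53 px.
Span of 5: 5·53 + 4·20 = 265 + 80 = 345 px.
345 − 1·4 = 341; ÷2 gives d = 170.5 px.

170.5 px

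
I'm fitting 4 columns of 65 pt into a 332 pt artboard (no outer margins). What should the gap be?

24 pt

Columns use 260 pt, leaving 72 pt across 3 gaps = 24 pt each.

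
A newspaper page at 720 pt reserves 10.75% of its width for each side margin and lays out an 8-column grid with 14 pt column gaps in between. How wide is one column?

58.4 pt

720 × (1 − 2·10.75%) = 720 × 78.5% = 565.2 pt for the columns.
8c + 7·14 = 565.2 → 8c = 467.2 → c = 58.4 pt.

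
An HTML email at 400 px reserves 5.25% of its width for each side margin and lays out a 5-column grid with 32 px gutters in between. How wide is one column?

Each margin = 5.25% of 400 = 21 px; content = 400 − 2·21 = 358 px.
5 columns + 4 gutters: 5c + 4·32 = 358.
5c = 358 − 128 = 230, so c = 46 px.

46 px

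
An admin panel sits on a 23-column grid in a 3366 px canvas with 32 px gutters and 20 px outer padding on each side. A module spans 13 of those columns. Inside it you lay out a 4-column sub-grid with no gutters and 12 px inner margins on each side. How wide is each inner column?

460.5 px

Take off 40 px of margins, leaving 3326 px.
23 columns + 22 gutters: 23c + 22·32 = 3326.
23c = 3326 − 704 = 2622, so c = 114 px.
Span of 13: 13·114 + 12·32 = 1482 + 384 = 1866 px.
Inner content = 1866 − 2·12 = 1842 px.
With no gutters, each column is 1842/4 = 460.5 px.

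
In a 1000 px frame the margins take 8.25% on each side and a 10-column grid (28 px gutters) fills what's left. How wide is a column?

Margins: 8.25% × 1000 = 82.5 px each, so content = 1000 − 165 = 835 px.
835 − 9·28 = 583; ÷10 gives c = 58.3 px.

58.3 px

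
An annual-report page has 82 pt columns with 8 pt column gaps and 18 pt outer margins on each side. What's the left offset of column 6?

468 pt

Column 6 starts at margin + 5·(column + gutter) = 18 + 5·90 = 468 pt.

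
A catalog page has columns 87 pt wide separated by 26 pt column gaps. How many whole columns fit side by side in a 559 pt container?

5 columns

Each extra column adds 87 + 26 = 113 pt.
(559 + 26) / 113 = 5.18, so 5 columns fit.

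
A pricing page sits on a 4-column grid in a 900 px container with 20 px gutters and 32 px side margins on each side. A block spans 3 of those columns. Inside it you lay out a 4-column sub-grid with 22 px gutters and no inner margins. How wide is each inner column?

139 px

Outer content = 900 − 2·32 = 836 px.
4c + 3·20 = 836 → 4c = 776 → c = 194 px.
Span of 3: 3·194 + 2·20 = 582 + 40 = 622 px.
4 columns + 3 gutters: 4d + 3·22 = 622.
4d = 622 − 66 = 556, so d = 139 px.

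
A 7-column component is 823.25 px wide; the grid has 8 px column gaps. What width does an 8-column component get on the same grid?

942 px

Subtracting 6 column gaps of 8 leaves 775.25 for 7 columns, so c = 110.75 px.
8-column span = 8·110.75 + 7·8 = 942 px.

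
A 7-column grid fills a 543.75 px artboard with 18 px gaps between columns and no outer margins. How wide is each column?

62.25 px

543.75 − 6·18 = 435.75; ÷7 gives c = 62.25 px.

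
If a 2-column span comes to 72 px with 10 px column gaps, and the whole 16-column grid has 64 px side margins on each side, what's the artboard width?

2 columns + 1 column gap: 2c + 1·10 = 72.
2c = 72 − 10 = 62, so c = 31 px.
Total width: 2·64 + 16·31 + 15·10 = 774 px.

774 px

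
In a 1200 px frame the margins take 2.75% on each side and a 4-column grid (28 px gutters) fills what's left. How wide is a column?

262.5 px

Margins: 2.75% × 1200 = 33 px each, so content = 1200 − 66 = 1134 px.
4 columns + 3 gutters: 4c + 3·28 = 1134.
4c = 1134 − 84 = 1050, so c = 262.5 px.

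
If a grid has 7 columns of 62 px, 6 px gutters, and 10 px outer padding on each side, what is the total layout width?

490 px

Layout = 2·10 + 7·62 + 6·6 = 20 + 434 + 36 = 490 px.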